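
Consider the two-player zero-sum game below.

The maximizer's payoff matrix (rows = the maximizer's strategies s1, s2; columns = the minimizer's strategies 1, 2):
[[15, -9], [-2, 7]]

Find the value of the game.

29/11

Row minima are -9 and -2, so the maximizer's maximin is -2; column maxima are 15 and 7, so the minimizer's minimax is 7. These differ, so the equilibrium is in mixed strategies.
Let the maximizer play s1 with probability p. The minimizer is indifferent when 15p − 2(1−p) = −9p + 7(1−p), giving p = 3/11.
Let the minimizer play 1 with probability q. The maximizer is indifferent when 15q − 9(1−q) = −2q + 7(1−q), giving q = 16/33.
The value is 15·(16/33) + (-9)·(17/33) = 29/11.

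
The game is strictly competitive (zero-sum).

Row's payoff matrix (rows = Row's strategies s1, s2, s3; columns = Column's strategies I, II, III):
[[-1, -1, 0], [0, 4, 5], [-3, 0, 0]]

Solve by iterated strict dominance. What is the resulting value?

Row s1 is strictly dominated by row s2 (0>-1, 4>-1, 5>0); eliminate s1.
Row s3 is strictly dominated by row s2 (0>-3, 4>0, 5>0); eliminate s3.
Column II is strictly dominated by I for Column (0<4); eliminate II.
Column III is strictly dominated by I for Column (0<5); eliminate III.
Only (s2, I) remains, with payoff 0.

0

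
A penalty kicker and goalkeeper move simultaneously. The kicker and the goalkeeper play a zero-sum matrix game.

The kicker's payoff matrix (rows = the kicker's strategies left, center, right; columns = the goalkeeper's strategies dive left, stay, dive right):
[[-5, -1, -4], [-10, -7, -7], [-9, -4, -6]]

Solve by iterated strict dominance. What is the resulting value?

-5

Column stay is strictly dominated by dive left for the goalkeeper (-5<-1, -10<-7, -9<-4); eliminate stay.
Row right is strictly dominated by row left (-5>-9, -4>-6); eliminate right.
Column dive right is strictly dominated by dive left for the goalkeeper (-5<-4, -10<-7); eliminate dive right.
Row center is strictly dominated by row left (-5>-10); eliminate center.
Only (left, dive left) remains, with payoff -5.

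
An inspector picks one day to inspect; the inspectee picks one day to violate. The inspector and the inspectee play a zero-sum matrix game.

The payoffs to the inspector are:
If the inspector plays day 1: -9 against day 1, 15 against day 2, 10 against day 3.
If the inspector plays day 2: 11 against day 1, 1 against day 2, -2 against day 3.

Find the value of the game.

Column day 2 is strictly dominated by day 3 for the inspectee (it gives the inspector more in every row).
The remaining 2×2 game on (day 1, day 2) × (day 1, day 3) has no saddle point. Let the inspector play day 1 with probability p; indifference gives −9p + 11(1−p) = 10p − 2(1−p), so p = 13/32.
Similarly the inspectee's optimal q on day 1 is 3/8, and the value is -9·(3/8) + (10)·(5/8) = 23/8.

23/8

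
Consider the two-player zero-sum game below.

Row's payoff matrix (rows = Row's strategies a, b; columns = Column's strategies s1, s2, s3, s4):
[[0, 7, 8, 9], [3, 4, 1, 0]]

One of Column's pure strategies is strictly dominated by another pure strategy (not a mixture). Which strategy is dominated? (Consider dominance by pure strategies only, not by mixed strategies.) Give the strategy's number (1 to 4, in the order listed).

2

Column prefers columns that give Row less. Compare s2 with s1: 0 < 7, 3 < 4.
So s1 strictly dominates s2 for Column; s2 is strictly dominated.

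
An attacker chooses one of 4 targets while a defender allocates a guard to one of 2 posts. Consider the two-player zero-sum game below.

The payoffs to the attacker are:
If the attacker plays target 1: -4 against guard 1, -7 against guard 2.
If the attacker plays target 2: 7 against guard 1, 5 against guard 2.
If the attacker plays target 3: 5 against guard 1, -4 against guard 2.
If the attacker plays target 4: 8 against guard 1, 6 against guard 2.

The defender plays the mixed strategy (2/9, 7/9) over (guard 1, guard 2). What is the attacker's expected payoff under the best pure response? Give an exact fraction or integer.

58/9

target 1: (-4)·(2/9) + (-7)·(7/9) = -19/3.
target 2: (7)·(2/9) + (5)·(7/9) = 49/9.
target 3: (5)·(2/9) + (-4)·(7/9) = -2.
target 4: (8)·(2/9) + (6)·(7/9) = 58/9.
The best pure response is target 4 with expected payoff 58/9.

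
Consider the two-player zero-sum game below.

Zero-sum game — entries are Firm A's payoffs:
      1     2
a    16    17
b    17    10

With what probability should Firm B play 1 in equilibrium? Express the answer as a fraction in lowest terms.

Row minima are 16 and 10, so Firm A's maximin is 16; column maxima are 17 and 17, so Firm B's minimax is 17. These differ, so the equilibrium is in mixed strategies.
Let Firm B play 1 with probability q. Firm A is indifferent when 16q + 17(1−q) = 17q + 10(1−q), giving q = 7/8.

7/8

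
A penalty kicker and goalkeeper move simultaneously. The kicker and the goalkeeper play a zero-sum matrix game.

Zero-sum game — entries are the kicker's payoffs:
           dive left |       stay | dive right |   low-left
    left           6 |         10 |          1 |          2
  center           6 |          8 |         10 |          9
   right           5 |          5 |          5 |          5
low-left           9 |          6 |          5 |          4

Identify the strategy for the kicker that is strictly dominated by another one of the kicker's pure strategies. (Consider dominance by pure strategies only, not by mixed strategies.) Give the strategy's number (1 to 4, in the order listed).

3

Compare right with center: 6 > 5, 8 > 5, 10 > 5, 9 > 5.
So center strictly dominates right for the kicker; right is strictly dominated.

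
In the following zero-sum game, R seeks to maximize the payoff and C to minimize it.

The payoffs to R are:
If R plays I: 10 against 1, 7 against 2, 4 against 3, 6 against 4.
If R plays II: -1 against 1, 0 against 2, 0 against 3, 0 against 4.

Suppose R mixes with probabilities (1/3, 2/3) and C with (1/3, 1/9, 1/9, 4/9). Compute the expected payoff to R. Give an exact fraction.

Against (1/3, 1/9, 1/9, 4/9), each row's expected payoff is I: 65/9; II: -1/3.
Taking the (1/3, 2/3)-weighted average: (1/3)·(65/9) + (2/3)·(-1/3) = 59/27.

59/27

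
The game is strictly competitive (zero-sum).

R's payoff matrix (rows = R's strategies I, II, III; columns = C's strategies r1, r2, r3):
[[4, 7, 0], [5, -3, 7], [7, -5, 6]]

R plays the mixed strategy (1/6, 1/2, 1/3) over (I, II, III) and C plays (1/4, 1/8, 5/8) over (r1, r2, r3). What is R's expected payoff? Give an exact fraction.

Against (1/4, 1/8, 5/8), each row's expected payoff is I: 15/8; II: 21/4; III: 39/8.
Taking the (1/6, 1/2, 1/3)-weighted average: (1/6)·(15/8) + (1/2)·(21/4) + (1/3)·(39/8) = 73/16.

73/16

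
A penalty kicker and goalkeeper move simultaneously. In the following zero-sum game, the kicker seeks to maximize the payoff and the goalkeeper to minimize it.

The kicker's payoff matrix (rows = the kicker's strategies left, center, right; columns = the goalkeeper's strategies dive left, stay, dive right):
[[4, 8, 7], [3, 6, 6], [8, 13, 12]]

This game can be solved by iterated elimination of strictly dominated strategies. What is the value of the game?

Row left is strictly dominated by row right (8>4, 13>8, 12>7); eliminate left.
Row center is strictly dominated by row right (8>3, 13>6, 12>6); eliminate center.
Column stay is strictly dominated by dive left for the goalkeeper (8<13); eliminate stay.
Column dive right is strictly dominated by dive left for the goalkeeper (8<12); eliminate dive right.
Only (right, dive left) remains, with payoff 8.

8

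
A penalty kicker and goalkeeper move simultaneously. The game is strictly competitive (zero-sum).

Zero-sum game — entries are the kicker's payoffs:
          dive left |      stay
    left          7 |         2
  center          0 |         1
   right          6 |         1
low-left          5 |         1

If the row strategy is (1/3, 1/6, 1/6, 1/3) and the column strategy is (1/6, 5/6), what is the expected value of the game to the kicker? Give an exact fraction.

Against (1/6, 5/6), each row's expected payoff is left: 17/6; center: 5/6; right: 11/6; low-left: 5/3.
Taking the (1/3, 1/6, 1/6, 1/3)-weighted average: (1/3)·(17/6) + (1/6)·(5/6) + (1/6)·(11/6) + (1/3)·(5/3) = 35/18.

35/18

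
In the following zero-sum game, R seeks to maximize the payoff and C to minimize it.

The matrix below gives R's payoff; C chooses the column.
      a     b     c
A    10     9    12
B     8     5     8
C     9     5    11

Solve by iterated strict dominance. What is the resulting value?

Column c is strictly dominated by b for C (9<12, 5<8, 5<11); eliminate c.
Row C is strictly dominated by row A (10>9, 9>5); eliminate C.
Row B is strictly dominated by row A (10>8, 9>5); eliminate B.
Column a is strictly dominated by b for C (9<10); eliminate a.
Only (A, b) remains, with payoff 9.

9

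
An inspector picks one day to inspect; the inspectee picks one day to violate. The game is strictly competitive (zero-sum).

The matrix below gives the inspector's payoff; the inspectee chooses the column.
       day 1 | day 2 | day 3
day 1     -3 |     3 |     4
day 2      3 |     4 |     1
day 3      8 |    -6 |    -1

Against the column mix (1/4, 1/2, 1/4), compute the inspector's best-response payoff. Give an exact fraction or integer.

day 1: (-3)·(1/4) + (3)·(1/2) + (4)·(1/4) = 7/4.
day 2: (3)·(1/4) + (4)·(1/2) + (1)·(1/4) = 3.
day 3: (8)·(1/4) + (-6)·(1/2) + (-1)·(1/4) = -5/4.
The best pure response is day 2 with expected payoff 3.

3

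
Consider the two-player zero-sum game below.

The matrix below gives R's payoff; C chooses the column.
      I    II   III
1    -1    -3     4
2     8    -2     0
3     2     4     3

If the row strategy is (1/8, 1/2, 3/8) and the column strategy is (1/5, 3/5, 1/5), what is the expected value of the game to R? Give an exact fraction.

Against (1/5, 3/5, 1/5), each row's expected payoff is 1: -6/5; 2: 2/5; 3: 17/5.
Taking the (1/8, 1/2, 3/8)-weighted average: (1/8)·(-6/5) + (1/2)·(2/5) + (3/8)·(17/5) = 53/40.

53/40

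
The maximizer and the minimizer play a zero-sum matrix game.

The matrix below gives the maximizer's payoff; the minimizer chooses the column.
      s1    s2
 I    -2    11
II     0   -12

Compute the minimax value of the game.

Row minima are -2 and -12, so the maximizer's maximin is -2; column maxima are 0 and 11, so the minimizer's minimax is 0. These differ, so the equilibrium is in mixed strategies.
Let the maximizer play I with probability p. The minimizer is indifferent when −2p = 11p − 12(1−p), giving p = 12/25.
Let the minimizer play s1 with probability q. The maximizer is indifferent when −2q + 11(1−q) = −12(1−q), giving q = 23/25.
The value is -2·(23/25) + (11)·(2/25) = -24/25.

-24/25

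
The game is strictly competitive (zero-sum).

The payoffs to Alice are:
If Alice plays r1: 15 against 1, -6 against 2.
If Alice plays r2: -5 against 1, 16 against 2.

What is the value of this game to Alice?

5

Row minima are -6 and -5, so Alice's maximin is -5; column maxima are 15 and 16, so Bob's minimax is 15. These differ, so the equilibrium is in mixed strategies.
Let Alice play r1 with probability p. Bob is indifferent when 15p − 5(1−p) = −6p + 16(1−p), giving p = 1/2.
Let Bob play 1 with probability q. Alice is indifferent when 15q − 6(1−q) = −5q + 16(1−q), giving q = 11/21.
The value is 15·(11/21) + (-6)·(10/21) = 5.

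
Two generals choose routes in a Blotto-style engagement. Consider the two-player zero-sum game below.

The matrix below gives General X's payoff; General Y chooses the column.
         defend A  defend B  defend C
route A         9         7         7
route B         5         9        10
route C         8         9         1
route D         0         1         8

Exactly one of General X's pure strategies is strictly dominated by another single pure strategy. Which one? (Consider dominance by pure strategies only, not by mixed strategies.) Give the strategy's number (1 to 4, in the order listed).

4

Compare route D with route B: 5 > 0, 9 > 1, 10 > 8.
So route B strictly dominates route D for General X; route D is strictly dominated.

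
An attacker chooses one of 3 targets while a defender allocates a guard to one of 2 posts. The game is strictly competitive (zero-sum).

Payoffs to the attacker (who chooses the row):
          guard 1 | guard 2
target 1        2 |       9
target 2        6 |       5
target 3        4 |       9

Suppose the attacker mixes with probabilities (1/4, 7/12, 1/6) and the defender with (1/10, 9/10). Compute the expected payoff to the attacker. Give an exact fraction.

97/15

Against (1/10, 9/10), each row's expected payoff is target 1: 83/10; target 2: 51/10; target 3: 17/2.
Taking the (1/4, 7/12, 1/6)-weighted average: (1/4)·(83/10) + (7/12)·(51/10) + (1/6)·(17/2) = 97/15.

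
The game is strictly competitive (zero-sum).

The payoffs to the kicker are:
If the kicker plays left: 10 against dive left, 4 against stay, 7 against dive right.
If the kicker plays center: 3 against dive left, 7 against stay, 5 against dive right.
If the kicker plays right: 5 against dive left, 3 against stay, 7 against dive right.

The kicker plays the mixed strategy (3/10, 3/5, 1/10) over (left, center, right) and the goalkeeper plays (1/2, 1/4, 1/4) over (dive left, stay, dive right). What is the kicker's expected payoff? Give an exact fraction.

Against (1/2, 1/4, 1/4), each row's expected payoff is left: 31/4; center: 9/2; right: 5.
Taking the (3/10, 3/5, 1/10)-weighted average: (3/10)·(31/4) + (3/5)·(9/2) + (1/10)·(5) = 221/40.

221/40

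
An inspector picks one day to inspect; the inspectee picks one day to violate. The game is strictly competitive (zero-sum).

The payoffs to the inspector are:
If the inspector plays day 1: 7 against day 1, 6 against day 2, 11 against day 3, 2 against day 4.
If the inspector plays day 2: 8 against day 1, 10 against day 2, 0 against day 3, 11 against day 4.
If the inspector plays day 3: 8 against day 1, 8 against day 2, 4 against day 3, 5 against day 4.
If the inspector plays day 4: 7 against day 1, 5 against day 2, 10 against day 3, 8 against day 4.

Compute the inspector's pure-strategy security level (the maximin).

5

The worst-case payoff for each row is day 1: 2, day 2: 0, day 3: 4, day 4: 5.
The best of these is 5.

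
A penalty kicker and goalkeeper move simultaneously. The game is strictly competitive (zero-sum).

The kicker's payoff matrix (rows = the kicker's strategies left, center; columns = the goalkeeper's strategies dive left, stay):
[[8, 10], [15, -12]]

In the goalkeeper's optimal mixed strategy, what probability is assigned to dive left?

22/29

Row minima are 8 and -12, so the kicker's maximin is 8; column maxima are 15 and 10, so the goalkeeper's minimax is 10. These differ, so the equilibrium is in mixed strategies.
Let the goalkeeper play dive left with probability q. The kicker is indifferent when 8q + 10(1−q) = 15q − 12(1−q), giving q = 22/29.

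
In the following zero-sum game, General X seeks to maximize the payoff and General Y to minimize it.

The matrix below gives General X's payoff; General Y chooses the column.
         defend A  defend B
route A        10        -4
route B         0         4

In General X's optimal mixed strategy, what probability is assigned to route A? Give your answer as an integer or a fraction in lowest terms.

2/9

Row minima are -4 and 0, so General X's maximin is 0; column maxima are 10 and 4, so General Y's minimax is 4. These differ, so the equilibrium is in mixed strategies.
Let General X play route A with probability p. General Y is indifferent when 10p = −4p + 4(1−p), giving p = 2/9.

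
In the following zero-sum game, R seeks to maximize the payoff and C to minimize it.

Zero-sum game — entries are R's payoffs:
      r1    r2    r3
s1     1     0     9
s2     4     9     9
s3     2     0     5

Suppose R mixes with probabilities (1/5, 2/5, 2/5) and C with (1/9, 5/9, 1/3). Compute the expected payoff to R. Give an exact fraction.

214/45

Against (1/9, 5/9, 1/3), each row's expected payoff is s1: 28/9; s2: 76/9; s3: 17/9.
Taking the (1/5, 2/5, 2/5)-weighted average: (1/5)·(28/9) + (2/5)·(76/9) + (2/5)·(17/9) = 214/45.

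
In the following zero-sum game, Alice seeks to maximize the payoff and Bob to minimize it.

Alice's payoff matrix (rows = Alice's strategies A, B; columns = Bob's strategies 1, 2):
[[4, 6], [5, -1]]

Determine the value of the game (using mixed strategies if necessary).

17/4

Row minima are 4 and -1, so Alice's maximin is 4; column maxima are 5 and 6, so Bob's minimax is 5. These differ, so the equilibrium is in mixed strategies.
Let Alice play A with probability p. Bob is indifferent when 4p + 5(1−p) = 6p − (1−p), giving p = 3/4.
Let Bob play 1 with probability q. Alice is indifferent when 4q + 6(1−q) = 5q − (1−q), giving q = 7/8.
The value is 4·(7/8) + (6)·(1/8) = 17/4.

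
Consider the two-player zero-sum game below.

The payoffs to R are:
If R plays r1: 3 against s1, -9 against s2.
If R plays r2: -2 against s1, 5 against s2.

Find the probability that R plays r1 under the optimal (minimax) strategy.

Row minima are -9 and -2, so R's maximin is -2; column maxima are 3 and 5, so C's minimax is 3. These differ, so the equilibrium is in mixed strategies.
Let R play r1 with probability p. C is indifferent when 3p − 2(1−p) = −9p + 5(1−p), giving p = 7/19.

7/19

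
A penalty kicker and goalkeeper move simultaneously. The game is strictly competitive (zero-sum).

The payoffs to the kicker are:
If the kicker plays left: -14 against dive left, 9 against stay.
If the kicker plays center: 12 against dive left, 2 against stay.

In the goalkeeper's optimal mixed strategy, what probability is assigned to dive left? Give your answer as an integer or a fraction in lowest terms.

7/33

Row minima are -14 and 2, so the kicker's maximin is 2; column maxima are 12 and 9, so the goalkeeper's minimax is 9. These differ, so the equilibrium is in mixed strategies.
Let the goalkeeper play dive left with probability q. The kicker is indifferent when −14q + 9(1−q) = 12q + 2(1−q), giving q = 7/33.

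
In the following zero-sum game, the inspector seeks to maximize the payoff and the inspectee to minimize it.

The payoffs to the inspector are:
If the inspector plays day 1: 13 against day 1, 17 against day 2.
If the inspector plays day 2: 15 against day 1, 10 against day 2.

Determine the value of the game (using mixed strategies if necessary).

125/9

Row minima are 13 and 10, so the inspector's maximin is 13; column maxima are 15 and 17, so the inspectee's minimax is 15. These differ, so the equilibrium is in mixed strategies.
Let the inspector play day 1 with probability p. The inspectee is indifferent when 13p + 15(1−p) = 17p + 10(1−p), giving p = 5/9.
Let the inspectee play day 1 with probability q. The inspector is indifferent when 13q + 17(1−q) = 15q + 10(1−q), giving q = 7/9.
The value is 13·(7/9) + (17)·(2/9) = 125/9.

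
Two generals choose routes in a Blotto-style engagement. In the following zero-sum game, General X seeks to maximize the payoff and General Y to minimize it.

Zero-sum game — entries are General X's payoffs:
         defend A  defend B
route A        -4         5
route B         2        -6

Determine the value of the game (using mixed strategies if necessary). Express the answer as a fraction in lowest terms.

Row minima are -4 and -6, so General X's maximin is -4; column maxima are 2 and 5, so General Y's minimax is 2. These differ, so the equilibrium is in mixed strategies.
Let General X play route A with probability p. General Y is indifferent when −4p + 2(1−p) = 5p − 6(1−p), giving p = 8/17.
Let General Y play defend A with probability q. General X is indifferent when −4q + 5(1−q) = 2q − 6(1−q), giving q = 11/17.
The value is -4·(11/17) + (5)·(6/17) = -14/17.

-14/17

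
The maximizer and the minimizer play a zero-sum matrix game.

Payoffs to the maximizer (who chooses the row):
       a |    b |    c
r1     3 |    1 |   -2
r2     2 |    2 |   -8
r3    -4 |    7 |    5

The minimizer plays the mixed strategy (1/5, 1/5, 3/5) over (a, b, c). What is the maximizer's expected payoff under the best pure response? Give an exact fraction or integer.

r1: (3)·(1/5) + (1)·(1/5) + (-2)·(3/5) = -2/5.
r2: (2)·(1/5) + (2)·(1/5) + (-8)·(3/5) = -4.
r3: (-4)·(1/5) + (7)·(1/5) + (5)·(3/5) = 18/5.
The best pure response is r3 with expected payoff 18/5.

18/5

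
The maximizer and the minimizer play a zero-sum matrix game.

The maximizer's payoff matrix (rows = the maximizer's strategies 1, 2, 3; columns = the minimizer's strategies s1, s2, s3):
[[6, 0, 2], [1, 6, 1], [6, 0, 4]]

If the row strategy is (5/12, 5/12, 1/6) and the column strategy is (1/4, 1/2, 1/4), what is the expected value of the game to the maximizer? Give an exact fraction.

65/24

Against (1/4, 1/2, 1/4), each row's expected payoff is 1: 2; 2: 7/2; 3: 5/2.
Taking the (5/12, 5/12, 1/6)-weighted average: (5/12)·(2) + (5/12)·(7/2) + (1/6)·(5/2) = 65/24.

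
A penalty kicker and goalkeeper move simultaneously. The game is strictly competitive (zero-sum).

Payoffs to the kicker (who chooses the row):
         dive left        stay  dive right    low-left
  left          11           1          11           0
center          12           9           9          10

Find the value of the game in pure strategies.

9

Row minima: 0, 9 → the kicker's maximin is 9.
Column maxima: 12, 9, 11, 10 → the goalkeeper's minimax is 9.
They coincide at (center, stay), so the value is 9.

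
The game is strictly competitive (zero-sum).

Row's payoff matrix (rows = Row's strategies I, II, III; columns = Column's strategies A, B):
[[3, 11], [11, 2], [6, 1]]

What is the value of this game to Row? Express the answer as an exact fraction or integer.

Row III is strictly dominated by row II, so Row never plays it.
The remaining 2×2 game on (I, II) × (A, B) has no saddle point. Let Row play I with probability p; indifference gives 3p + 11(1−p) = 11p + 2(1−p), so p = 9/17.
Similarly Column's optimal q on A is 9/17, and the value is 3·(9/17) + (11)·(8/17) = 115/17.

115/17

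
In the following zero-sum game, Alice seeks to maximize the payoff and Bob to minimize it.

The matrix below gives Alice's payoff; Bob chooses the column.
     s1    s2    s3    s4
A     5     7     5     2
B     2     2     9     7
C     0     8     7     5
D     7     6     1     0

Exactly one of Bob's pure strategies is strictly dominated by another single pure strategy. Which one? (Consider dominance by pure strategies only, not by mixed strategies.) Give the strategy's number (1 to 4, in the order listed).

3

Bob prefers columns that give Alice less. Compare s3 with s4: 2 < 5, 7 < 9, 5 < 7, 0 < 1.
So s4 strictly dominates s3 for Bob; s3 is strictly dominated.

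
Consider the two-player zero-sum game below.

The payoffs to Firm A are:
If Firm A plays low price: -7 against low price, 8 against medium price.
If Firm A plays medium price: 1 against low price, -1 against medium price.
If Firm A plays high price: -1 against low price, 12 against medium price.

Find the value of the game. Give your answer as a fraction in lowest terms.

Row low price is strictly dominated by row high price, so Firm A never plays it.
The remaining 2×2 game on (medium price, high price) × (low price, medium price) has no saddle point. Let Firm A play medium price with probability p; indifference gives p − (1−p) = −p + 12(1−p), so p = 13/15.
Similarly Firm B's optimal q on low price is 13/15, and the value is 1·(13/15) + (-1)·(2/15) = 11/15.

11/15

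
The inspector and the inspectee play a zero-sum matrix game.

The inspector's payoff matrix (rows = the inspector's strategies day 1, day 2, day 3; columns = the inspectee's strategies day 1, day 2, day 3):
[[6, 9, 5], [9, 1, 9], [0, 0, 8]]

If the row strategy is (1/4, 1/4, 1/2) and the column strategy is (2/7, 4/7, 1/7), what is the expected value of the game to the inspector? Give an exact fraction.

Against (2/7, 4/7, 1/7), each row's expected payoff is day 1: 53/7; day 2: 31/7; day 3: 8/7.
Taking the (1/4, 1/4, 1/2)-weighted average: (1/4)·(53/7) + (1/4)·(31/7) + (1/2)·(8/7) = 25/7.

25/7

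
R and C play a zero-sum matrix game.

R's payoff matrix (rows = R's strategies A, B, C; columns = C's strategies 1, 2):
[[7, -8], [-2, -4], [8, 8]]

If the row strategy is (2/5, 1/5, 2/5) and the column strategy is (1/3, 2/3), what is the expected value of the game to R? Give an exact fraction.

4/3

Against (1/3, 2/3), each row's expected payoff is A: -3; B: -10/3; C: 8.
Taking the (2/5, 1/5, 2/5)-weighted average: (2/5)·(-3) + (1/5)·(-10/3) + (2/5)·(8) = 4/3.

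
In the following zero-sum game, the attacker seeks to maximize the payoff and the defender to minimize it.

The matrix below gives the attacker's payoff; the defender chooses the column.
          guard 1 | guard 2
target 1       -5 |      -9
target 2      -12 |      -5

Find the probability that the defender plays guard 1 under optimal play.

Row minima are -9 and -12, so the attacker's maximin is -9; column maxima are -5 and -5, so the defender's minimax is -5. These differ, so the equilibrium is in mixed strategies.
Let the defender play guard 1 with probability q. The attacker is indifferent when −5q − 9(1−q) = −12q − 5(1−q), giving q = 4/11.

4/11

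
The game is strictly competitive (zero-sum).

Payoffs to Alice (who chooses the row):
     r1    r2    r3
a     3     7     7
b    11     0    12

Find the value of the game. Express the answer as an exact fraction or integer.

77/15

Column r3 is strictly dominated by r1 for Bob (it gives Alice more in every row).
The remaining 2×2 game on (a, b) × (r1, r2) has no saddle point. Let Alice play a with probability p; indifference gives 3p + 11(1−p) = 7p, so p = 11/15.
Similarly Bob's optimal q on r1 is 7/15, and the value is 3·(7/15) + (7)·(8/15) = 77/15.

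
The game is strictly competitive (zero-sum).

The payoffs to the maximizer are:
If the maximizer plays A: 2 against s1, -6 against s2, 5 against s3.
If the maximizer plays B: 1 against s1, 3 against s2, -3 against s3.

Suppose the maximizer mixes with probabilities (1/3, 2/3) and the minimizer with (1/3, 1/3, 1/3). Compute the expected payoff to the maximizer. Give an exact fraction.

Against (1/3, 1/3, 1/3), each row's expected payoff is A: 1/3; B: 1/3.
Taking the (1/3, 2/3)-weighted average: (1/3)·(1/3) + (2/3)·(1/3) = 1/3.

1/3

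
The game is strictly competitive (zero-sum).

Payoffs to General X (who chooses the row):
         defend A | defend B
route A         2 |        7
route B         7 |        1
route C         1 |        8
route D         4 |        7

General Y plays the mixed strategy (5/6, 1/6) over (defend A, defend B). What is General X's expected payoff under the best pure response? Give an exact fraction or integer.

route A: (2)·(5/6) + (7)·(1/6) = 17/6.
route B: (7)·(5/6) + (1)·(1/6) = 6.
route C: (1)·(5/6) + (8)·(1/6) = 13/6.
route D: (4)·(5/6) + (7)·(1/6) = 9/2.
The best pure response is route B with expected payoff 6.

6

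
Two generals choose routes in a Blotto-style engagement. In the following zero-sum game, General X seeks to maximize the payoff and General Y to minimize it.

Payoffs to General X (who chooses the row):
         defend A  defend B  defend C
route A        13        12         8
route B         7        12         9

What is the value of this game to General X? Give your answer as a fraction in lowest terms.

Column defend B is strictly dominated by defend C for General Y (it gives General X more in every row).
The remaining 2×2 game on (route A, route B) × (defend A, defend C) has no saddle point. Let General X play route A with probability p; indifference gives 13p + 7(1−p) = 8p + 9(1−p), so p = 2/7.
Similarly General Y's optimal q on defend A is 1/7, and the value is 13·(1/7) + (8)·(6/7) = 61/7.

61/7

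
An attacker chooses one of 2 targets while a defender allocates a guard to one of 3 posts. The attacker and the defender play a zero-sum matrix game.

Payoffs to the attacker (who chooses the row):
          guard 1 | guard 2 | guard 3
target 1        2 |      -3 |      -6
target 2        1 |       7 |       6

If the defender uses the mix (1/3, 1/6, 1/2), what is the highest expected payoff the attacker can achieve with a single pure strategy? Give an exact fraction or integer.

9/2

target 1: (2)·(1/3) + (-3)·(1/6) + (-6)·(1/2) = -17/6.
target 2: (1)·(1/3) + (7)·(1/6) + (6)·(1/2) = 9/2.
The best pure response is target 2 with expected payoff 9/2.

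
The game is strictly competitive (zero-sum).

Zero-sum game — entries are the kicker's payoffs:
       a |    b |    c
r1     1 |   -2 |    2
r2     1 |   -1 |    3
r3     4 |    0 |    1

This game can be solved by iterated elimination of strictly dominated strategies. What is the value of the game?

Column c is strictly dominated by b for the goalkeeper (-2<2, -1<3, 0<1); eliminate c.
Row r2 is strictly dominated by row r3 (4>1, 0>-1); eliminate r2.
Row r1 is strictly dominated by row r3 (4>1, 0>-2); eliminate r1.
Column a is strictly dominated by b for the goalkeeper (0<4); eliminate a.
Only (r3, b) remains, with payoff 0.

0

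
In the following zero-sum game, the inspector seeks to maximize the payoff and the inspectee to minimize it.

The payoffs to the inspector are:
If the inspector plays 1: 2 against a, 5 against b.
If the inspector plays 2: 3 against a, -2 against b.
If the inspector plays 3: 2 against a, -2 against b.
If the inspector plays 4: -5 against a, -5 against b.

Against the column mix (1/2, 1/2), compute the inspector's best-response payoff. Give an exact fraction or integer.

1: (2)·(1/2) + (5)·(1/2) = 7/2.
2: (3)·(1/2) + (-2)·(1/2) = 1/2.
3: (2)·(1/2) + (-2)·(1/2) = 0.
4: (-5)·(1/2) + (-5)·(1/2) = -5.
The best pure response is 1 with expected payoff 7/2.

7/2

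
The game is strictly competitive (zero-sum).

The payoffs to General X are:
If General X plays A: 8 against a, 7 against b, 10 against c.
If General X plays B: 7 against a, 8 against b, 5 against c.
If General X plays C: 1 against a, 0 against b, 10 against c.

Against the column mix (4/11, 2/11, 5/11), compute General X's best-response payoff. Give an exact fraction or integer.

A: (8)·(4/11) + (7)·(2/11) + (10)·(5/11) = 96/11.
B: (7)·(4/11) + (8)·(2/11) + (5)·(5/11) = 69/11.
C: (1)·(4/11) + (0)·(2/11) + (10)·(5/11) = 54/11.
The best pure response is A with expected payoff 96/11.

96/11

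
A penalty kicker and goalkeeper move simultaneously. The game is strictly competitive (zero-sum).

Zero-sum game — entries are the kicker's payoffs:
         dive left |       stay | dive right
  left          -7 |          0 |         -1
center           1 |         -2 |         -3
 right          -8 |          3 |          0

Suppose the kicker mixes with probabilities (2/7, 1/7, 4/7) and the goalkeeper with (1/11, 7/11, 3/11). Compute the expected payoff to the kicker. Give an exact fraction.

Against (1/11, 7/11, 3/11), each row's expected payoff is left: -10/11; center: -2; right: 13/11.
Taking the (2/7, 1/7, 4/7)-weighted average: (2/7)·(-10/11) + (1/7)·(-2) + (4/7)·(13/11) = 10/77.

10/77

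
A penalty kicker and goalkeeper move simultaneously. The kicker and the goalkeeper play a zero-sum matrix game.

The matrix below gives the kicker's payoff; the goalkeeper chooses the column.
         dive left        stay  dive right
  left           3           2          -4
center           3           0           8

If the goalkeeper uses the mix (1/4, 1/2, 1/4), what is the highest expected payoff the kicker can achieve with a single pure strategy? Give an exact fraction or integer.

left: (3)·(1/4) + (2)·(1/2) + (-4)·(1/4) = 3/4.
center: (3)·(1/4) + (0)·(1/2) + (8)·(1/4) = 11/4.
The best pure response is center with expected payoff 11/4.

11/4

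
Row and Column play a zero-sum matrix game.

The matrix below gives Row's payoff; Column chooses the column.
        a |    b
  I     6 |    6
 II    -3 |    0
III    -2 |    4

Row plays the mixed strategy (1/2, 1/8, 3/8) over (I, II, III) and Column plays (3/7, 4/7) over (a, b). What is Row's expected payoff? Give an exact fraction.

27/8

Against (3/7, 4/7), each row's expected payoff is I: 6; II: -9/7; III: 10/7.
Taking the (1/2, 1/8, 3/8)-weighted average: (1/2)·(6) + (1/8)·(-9/7) + (3/8)·(10/7) = 27/8.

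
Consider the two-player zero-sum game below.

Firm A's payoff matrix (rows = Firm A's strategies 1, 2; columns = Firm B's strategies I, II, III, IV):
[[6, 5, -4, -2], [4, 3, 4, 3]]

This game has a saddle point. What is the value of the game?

3

Row minima: -4, 3 → Firm A's maximin is 3.
Column maxima: 6, 5, 4, 3 → Firm B's minimax is 3.
They coincide at (2, IV), so the value is 3.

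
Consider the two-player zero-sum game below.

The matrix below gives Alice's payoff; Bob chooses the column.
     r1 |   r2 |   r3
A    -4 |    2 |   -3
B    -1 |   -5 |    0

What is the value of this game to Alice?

Column r3 is strictly dominated by r1 for Bob (it gives Alice more in every row).
The remaining 2×2 game on (A, B) × (r1, r2) has no saddle point. Let Alice play A with probability p; indifference gives −4p − (1−p) = 2p − 5(1−p), so p = 2/5.
Similarly Bob's optimal q on r1 is 7/10, and the value is -4·(7/10) + (2)·(3/10) = -11/5.

-11/5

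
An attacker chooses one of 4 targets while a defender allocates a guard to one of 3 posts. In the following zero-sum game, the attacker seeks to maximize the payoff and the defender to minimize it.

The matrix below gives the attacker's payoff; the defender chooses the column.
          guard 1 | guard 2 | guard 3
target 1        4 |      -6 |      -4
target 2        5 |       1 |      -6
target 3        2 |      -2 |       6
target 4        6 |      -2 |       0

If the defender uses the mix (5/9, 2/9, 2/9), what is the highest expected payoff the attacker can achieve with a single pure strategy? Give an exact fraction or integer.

26/9

target 1: (4)·(5/9) + (-6)·(2/9) + (-4)·(2/9) = 0.
target 2: (5)·(5/9) + (1)·(2/9) + (-6)·(2/9) = 5/3.
target 3: (2)·(5/9) + (-2)·(2/9) + (6)·(2/9) = 2.
target 4: (6)·(5/9) + (-2)·(2/9) + (0)·(2/9) = 26/9.
The best pure response is target 4 with expected payoff 26/9.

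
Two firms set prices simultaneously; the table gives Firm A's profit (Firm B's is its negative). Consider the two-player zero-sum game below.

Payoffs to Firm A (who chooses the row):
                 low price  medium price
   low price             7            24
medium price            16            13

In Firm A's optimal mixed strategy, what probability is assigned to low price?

Row minima are 7 and 13, so Firm A's maximin is 13; column maxima are 16 and 24, so Firm B's minimax is 16. These differ, so the equilibrium is in mixed strategies.
Let Firm A play low price with probability p. Firm B is indifferent when 7p + 16(1−p) = 24p + 13(1−p), giving p = 3/20.

3/20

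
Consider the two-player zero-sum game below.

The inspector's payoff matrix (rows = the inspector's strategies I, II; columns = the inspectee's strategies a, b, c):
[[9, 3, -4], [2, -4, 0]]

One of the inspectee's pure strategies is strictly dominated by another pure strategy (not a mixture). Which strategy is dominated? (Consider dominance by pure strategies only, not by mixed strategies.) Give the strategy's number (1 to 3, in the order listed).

1

The inspectee prefers columns that give the inspector less. Compare a with b: 3 < 9, -4 < 2.
So b strictly dominates a for the inspectee; a is strictly dominated.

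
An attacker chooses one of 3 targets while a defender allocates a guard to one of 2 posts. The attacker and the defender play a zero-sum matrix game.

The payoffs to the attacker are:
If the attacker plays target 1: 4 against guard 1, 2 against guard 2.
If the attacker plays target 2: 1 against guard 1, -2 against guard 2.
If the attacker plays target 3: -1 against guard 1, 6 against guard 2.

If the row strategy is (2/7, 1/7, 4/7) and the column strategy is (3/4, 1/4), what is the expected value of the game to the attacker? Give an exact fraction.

41/28

Against (3/4, 1/4), each row's expected payoff is target 1: 7/2; target 2: 1/4; target 3: 3/4.
Taking the (2/7, 1/7, 4/7)-weighted average: (2/7)·(7/2) + (1/7)·(1/4) + (4/7)·(3/4) = 41/28.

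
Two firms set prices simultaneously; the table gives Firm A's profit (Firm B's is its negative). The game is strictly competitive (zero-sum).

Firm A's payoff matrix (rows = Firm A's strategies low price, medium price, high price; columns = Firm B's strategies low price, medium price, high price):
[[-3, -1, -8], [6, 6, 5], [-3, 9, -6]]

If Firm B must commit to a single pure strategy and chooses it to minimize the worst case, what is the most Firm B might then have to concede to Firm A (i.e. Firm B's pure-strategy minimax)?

5

The worst case (largest entry) in each column is low price: 6, medium price: 9, high price: 5.
The best (smallest) of these is 5.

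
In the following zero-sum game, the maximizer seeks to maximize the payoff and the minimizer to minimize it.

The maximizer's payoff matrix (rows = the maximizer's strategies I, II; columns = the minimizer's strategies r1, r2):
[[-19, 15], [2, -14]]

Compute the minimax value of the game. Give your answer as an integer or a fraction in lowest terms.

-118/25

Row minima are -19 and -14, so the maximizer's maximin is -14; column maxima are 2 and 15, so the minimizer's minimax is 2. These differ, so the equilibrium is in mixed strategies.
Let the maximizer play I with probability p. The minimizer is indifferent when −19p + 2(1−p) = 15p − 14(1−p), giving p = 8/25.
Let the minimizer play r1 with probability q. The maximizer is indifferent when −19q + 15(1−q) = 2q − 14(1−q), giving q = 29/50.
The value is -19·(29/50) + (15)·(21/50) = -118/25.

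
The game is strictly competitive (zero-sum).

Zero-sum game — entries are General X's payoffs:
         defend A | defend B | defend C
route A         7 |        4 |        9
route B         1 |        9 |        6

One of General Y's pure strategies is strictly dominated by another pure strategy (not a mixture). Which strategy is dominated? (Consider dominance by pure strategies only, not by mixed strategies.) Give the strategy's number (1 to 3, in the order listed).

3

General Y prefers columns that give General X less. Compare defend C with defend A: 7 < 9, 1 < 6.
So defend A strictly dominates defend C for General Y; defend C is strictly dominated.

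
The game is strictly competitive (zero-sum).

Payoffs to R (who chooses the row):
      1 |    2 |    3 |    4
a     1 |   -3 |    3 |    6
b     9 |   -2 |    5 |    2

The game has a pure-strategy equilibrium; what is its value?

-2

Row minima: -3, -2 → R's maximin is -2.
Column maxima: 9, -2, 5, 6 → C's minimax is -2.
They coincide at (b, 2), so the value is -2.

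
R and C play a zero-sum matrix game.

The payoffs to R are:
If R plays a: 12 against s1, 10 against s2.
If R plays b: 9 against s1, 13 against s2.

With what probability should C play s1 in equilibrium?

1/2

Row minima are 10 and 9, so R's maximin is 10; column maxima are 12 and 13, so C's minimax is 12. These differ, so the equilibrium is in mixed strategies.
Let C play s1 with probability q. R is indifferent when 12q + 10(1−q) = 9q + 13(1−q), giving q = 1/2.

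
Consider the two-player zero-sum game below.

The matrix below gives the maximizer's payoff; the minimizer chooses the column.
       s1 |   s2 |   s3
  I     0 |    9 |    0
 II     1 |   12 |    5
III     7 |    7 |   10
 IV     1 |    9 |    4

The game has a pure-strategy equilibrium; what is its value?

7

Row minima: 0, 1, 7, 1 → the maximizer's maximin is 7.
Column maxima: 7, 12, 10 → the minimizer's minimax is 7.
They coincide at (III, s1), so the value is 7.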